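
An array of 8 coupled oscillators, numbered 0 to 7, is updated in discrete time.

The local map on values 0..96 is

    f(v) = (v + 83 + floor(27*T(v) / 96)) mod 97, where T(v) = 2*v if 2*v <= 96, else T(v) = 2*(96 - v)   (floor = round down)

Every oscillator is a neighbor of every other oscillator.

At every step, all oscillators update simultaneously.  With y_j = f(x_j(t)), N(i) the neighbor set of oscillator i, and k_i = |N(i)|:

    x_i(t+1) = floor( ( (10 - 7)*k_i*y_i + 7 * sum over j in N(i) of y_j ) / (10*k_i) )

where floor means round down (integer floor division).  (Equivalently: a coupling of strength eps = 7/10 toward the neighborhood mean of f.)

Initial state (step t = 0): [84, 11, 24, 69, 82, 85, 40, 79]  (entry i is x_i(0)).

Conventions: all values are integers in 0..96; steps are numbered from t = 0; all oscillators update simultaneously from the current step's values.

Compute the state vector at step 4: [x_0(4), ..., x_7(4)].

Simulating step by step:
t=0: [84, 11, 24, 69, 82, 85, 40, 79]
t=1: [59, 45, 49, 58, 59, 60, 54, 59]
t=2: [63, 61, 62, 63, 63, 63, 63, 63]
t=3: [66, 66, 66, 66, 66, 66, 66, 66]
t=4: [68, 68, 68, 68, 68, 68, 68, 68]

Answer: [68, 68, 68, 68, 68, 68, 68, 68]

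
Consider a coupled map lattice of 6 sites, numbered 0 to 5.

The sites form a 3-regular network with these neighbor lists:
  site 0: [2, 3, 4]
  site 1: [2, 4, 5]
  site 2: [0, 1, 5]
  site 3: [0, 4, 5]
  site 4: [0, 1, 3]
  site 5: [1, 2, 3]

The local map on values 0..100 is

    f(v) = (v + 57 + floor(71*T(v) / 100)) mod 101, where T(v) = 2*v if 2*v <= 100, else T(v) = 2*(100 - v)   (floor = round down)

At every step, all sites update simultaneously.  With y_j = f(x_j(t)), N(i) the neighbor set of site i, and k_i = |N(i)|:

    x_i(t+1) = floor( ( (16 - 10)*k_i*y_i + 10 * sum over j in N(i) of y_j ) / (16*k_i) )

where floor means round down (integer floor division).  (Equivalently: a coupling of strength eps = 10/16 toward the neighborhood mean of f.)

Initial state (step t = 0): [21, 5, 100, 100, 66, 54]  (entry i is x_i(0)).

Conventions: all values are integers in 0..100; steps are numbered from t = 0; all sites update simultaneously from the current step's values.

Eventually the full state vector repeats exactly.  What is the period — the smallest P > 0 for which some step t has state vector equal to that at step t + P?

Answer: 1
Key observation: The state at step 4, [69, 69, 69, 69, 69, 69], reappears at step 5 — and no state repeats earlier — so the cycle the system enters has period 1.

Derivation:
t=0: [21, 5, 100, 100, 66, 54]
t=1: [40, 67, 52, 52, 53, 65]
t=2: [66, 71, 68, 69, 69, 72]
t=3: [69, 68, 68, 68, 69, 68]
t=4: [69, 69, 69, 69, 69, 69]
t=5: [69, 69, 69, 69, 69, 69]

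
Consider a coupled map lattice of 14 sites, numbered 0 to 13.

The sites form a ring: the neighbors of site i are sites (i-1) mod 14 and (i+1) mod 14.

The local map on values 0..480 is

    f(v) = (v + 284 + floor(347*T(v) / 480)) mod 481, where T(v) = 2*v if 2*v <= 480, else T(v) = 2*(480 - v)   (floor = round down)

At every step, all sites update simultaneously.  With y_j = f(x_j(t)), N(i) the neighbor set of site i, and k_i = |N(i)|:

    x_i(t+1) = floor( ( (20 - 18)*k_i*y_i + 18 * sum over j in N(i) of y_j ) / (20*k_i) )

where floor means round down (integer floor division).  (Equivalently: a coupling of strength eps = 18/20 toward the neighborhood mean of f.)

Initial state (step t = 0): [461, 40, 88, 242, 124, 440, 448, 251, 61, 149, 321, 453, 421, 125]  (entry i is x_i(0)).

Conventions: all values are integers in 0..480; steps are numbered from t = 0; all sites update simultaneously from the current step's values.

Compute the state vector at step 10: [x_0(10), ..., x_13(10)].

Answer: [344, 344, 344, 344, 344, 344, 344, 344, 344, 344, 344, 344, 344, 344]

Derivation:
t=0: [461, 40, 88, 242, 124, 440, 448, 251, 61, 149, 321, 453, 421, 125]
t=1: [249, 177, 348, 94, 320, 211, 337, 367, 291, 370, 243, 327, 212, 280]
t=2: [311, 350, 154, 315, 193, 346, 328, 354, 335, 372, 346, 354, 357, 354]
t=3: [341, 275, 331, 239, 341, 315, 341, 347, 336, 343, 335, 339, 338, 346]
t=4: [356, 349, 377, 350, 368, 345, 348, 345, 343, 346, 344, 346, 343, 344]
t=5: [341, 333, 339, 331, 340, 337, 342, 342, 342, 343, 342, 343, 342, 341]
t=6: [345, 344, 348, 345, 347, 344, 344, 344, 344, 344, 344, 344, 344, 344]
t=7: [343, 342, 342, 341, 342, 342, 343, 343, 343, 343, 343, 343, 343, 343]
t=8: [344, 344, 344, 344, 344, 344, 344, 344, 344, 344, 344, 344, 344, 344]
t=9: [343, 343, 343, 343, 343, 343, 343, 343, 343, 343, 343, 343, 343, 343]
t=10: [344, 344, 344, 344, 344, 344, 344, 344, 344, 344, 344, 344, 344, 344]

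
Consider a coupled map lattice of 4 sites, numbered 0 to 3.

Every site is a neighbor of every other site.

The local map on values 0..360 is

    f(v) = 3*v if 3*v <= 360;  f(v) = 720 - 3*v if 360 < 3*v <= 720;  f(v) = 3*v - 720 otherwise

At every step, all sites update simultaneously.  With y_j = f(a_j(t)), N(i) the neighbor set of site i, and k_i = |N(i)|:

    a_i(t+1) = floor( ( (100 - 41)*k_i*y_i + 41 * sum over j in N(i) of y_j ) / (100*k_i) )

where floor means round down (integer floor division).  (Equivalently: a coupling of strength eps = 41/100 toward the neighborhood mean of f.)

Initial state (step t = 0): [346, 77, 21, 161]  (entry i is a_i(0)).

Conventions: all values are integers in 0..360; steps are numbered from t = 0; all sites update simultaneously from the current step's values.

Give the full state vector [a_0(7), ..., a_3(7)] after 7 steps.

Simulating step by step:
t=0: [346, 77, 21, 161]
t=1: [260, 220, 144, 223]
t=2: [89, 89, 193, 85]
t=3: [248, 248, 191, 242]
t=4: [38, 38, 94, 30]
t=5: [133, 133, 209, 122]
t=6: [294, 294, 190, 309]
t=7: [166, 166, 161, 186]

Answer: [166, 166, 161, 186]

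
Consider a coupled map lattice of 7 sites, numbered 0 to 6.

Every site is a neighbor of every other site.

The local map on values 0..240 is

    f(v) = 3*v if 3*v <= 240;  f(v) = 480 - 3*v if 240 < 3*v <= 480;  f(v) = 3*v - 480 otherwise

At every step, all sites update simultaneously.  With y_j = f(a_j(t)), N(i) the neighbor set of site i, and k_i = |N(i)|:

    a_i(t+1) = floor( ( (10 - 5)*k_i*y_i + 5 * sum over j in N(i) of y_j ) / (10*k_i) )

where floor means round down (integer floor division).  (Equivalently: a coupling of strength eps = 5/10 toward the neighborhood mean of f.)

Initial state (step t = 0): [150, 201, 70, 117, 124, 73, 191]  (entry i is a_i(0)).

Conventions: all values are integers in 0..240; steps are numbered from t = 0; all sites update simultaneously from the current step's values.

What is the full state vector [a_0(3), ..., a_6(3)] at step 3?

Answer: [107, 167, 167, 171, 158, 173, 147]

Derivation:
t=0: [150, 201, 70, 117, 124, 73, 191]
t=1: [88, 127, 163, 129, 121, 167, 114]
t=2: [147, 99, 61, 96, 106, 66, 115]
t=3: [107, 167, 167, 171, 158, 173, 147]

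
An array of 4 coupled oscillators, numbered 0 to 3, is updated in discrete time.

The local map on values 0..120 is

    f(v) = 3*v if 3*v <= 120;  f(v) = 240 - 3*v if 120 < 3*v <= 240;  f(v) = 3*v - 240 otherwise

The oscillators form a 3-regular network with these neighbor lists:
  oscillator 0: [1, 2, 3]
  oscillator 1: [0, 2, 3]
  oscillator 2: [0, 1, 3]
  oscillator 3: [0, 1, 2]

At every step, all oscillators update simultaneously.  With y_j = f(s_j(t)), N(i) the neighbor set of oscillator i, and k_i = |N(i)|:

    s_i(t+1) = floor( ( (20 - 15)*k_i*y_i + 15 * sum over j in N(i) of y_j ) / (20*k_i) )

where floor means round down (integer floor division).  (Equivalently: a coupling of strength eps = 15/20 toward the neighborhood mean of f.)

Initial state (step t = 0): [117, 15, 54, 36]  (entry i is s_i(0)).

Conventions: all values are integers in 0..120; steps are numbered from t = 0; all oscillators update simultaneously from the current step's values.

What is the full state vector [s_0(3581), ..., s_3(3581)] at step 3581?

Answer: [75, 75, 75, 75]
Key observation: The state at step 2, [15, 15, 15, 15], reappears at step 6: the system is in a cycle of period 4 from step 2 on.  Therefore the state at step 3581 equals the state at step 2 + ((3581 - 2) mod 4) = 5, which is [75, 75, 75, 75].

Derivation:
t=0: [117, 15, 54, 36]
t=1: [85, 85, 85, 85]
t=2: [15, 15, 15, 15]
t=3: [45, 45, 45, 45]
t=4: [105, 105, 105, 105]
t=5: [75, 75, 75, 75]
t=6: [15, 15, 15, 15]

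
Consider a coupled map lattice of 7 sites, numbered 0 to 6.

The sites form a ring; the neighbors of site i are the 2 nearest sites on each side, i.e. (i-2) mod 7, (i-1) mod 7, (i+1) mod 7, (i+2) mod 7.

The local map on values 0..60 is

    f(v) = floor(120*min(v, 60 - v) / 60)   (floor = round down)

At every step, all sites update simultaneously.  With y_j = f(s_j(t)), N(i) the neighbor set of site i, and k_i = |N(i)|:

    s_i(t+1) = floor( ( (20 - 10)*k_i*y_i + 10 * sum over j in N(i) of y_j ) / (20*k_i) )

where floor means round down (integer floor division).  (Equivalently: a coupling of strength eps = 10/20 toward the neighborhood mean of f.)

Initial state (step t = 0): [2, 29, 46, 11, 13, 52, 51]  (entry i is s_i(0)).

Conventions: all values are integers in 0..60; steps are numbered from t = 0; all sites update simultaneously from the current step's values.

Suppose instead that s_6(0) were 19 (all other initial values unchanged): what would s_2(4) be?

Simulating step by step:
t=0: [2, 29, 46, 11, 13, 52, 19]
t=1: [19, 40, 27, 27, 26, 19, 32]
t=2: [42, 45, 50, 50, 51, 44, 49]
t=3: [31, 27, 23, 22, 20, 28, 25]
t=4: [54, 51, 47, 46, 44, 52, 51]

Answer: s_2(4) = 47
Key observation: This trace re-runs the system from the modified initial state.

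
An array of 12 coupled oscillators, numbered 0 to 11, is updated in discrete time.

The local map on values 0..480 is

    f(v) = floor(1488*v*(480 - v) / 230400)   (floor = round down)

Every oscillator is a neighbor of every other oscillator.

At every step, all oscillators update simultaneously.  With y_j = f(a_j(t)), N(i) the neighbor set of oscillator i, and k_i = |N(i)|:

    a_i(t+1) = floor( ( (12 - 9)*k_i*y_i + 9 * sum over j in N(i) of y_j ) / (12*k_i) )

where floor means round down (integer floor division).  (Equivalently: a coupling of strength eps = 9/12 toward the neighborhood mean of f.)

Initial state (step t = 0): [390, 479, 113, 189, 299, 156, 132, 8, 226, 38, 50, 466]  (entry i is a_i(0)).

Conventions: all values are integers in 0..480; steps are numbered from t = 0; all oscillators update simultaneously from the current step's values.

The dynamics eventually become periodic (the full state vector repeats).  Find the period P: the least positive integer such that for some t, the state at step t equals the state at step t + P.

Simulating step by step:
t=0: [390, 479, 113, 189, 299, 156, 132, 8, 226, 38, 50, 466]
t=1: [211, 171, 219, 235, 234, 230, 224, 175, 238, 190, 195, 178]
t=2: [362, 357, 362, 362, 362, 362, 362, 358, 362, 360, 360, 358]
t=3: [277, 278, 277, 277, 277, 277, 277, 278, 277, 277, 277, 278]
t=4: [362, 362, 362, 362, 362, 362, 362, 362, 362, 362, 362, 362]
t=5: [275, 275, 275, 275, 275, 275, 275, 275, 275, 275, 275, 275]
t=6: [364, 364, 364, 364, 364, 364, 364, 364, 364, 364, 364, 364]
t=7: [272, 272, 272, 272, 272, 272, 272, 272, 272, 272, 272, 272]
t=8: [365, 365, 365, 365, 365, 365, 365, 365, 365, 365, 365, 365]
t=9: [271, 271, 271, 271, 271, 271, 271, 271, 271, 271, 271, 271]
t=10: [365, 365, 365, 365, 365, 365, 365, 365, 365, 365, 365, 365]

Answer: 2
Key observation: The state at step 8, [365, 365, 365, 365, 365, 365, 365, 365, 365, 365, 365, 365], reappears at step 10 — and no state repeats earlier — so the cycle the system enters has period 2.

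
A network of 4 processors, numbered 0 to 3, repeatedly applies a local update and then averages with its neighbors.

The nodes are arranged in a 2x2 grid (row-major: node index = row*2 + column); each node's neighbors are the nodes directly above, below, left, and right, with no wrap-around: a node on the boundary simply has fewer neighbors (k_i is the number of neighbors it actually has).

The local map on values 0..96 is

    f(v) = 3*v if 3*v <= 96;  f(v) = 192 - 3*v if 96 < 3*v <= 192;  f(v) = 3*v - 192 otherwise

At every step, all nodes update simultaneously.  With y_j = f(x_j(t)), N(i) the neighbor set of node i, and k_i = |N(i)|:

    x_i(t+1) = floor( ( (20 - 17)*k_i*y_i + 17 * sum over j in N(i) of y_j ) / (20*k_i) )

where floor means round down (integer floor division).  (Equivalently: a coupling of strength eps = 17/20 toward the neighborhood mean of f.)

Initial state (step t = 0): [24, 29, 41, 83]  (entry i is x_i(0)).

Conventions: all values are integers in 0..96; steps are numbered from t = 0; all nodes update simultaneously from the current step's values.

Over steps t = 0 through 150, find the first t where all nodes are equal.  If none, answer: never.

Answer: 25
Key observation: Synchronization is absorbing here: once all nodes are equal they stay equal, and step 25 is the first all-equal step.

Derivation:
t=0: [24, 29, 41, 83]  (not all equal)
t=1: [77, 67, 65, 74]  (not all equal)
t=2: [10, 30, 29, 9]  (not all equal)
t=3: [79, 37, 37, 79]  (not all equal)
t=4: [75, 50, 50, 75]  (not all equal)
t=5: [40, 34, 34, 40]  (not all equal)
t=6: [87, 74, 74, 87]  (not all equal)
t=7: [35, 63, 63, 35]  (not all equal)
t=8: [15, 74, 74, 15]  (not all equal)
t=9: [32, 42, 42, 32]  (not all equal)
t=10: [70, 91, 91, 70]  (not all equal)
t=11: [71, 27, 27, 71]  (not all equal)
t=12: [72, 30, 30, 72]  (not all equal)
t=13: [80, 33, 33, 80]  (not all equal)
t=14: [86, 54, 54, 86]  (not all equal)
t=15: [35, 60, 60, 35]  (not all equal)
t=16: [23, 75, 75, 23]  (not all equal)
t=17: [38, 63, 63, 38]  (not all equal)
t=18: [14, 66, 66, 14]  (not all equal)
t=19: [11, 36, 36, 11]  (not all equal)
t=20: [76, 40, 40, 76]  (not all equal)
t=21: [66, 41, 41, 66]  (not all equal)
t=22: [59, 15, 15, 59]  (not all equal)
t=23: [40, 19, 19, 40]  (not all equal)
t=24: [59, 69, 69, 59]  (not all equal)
t=25: [15, 15, 15, 15]  (all equal)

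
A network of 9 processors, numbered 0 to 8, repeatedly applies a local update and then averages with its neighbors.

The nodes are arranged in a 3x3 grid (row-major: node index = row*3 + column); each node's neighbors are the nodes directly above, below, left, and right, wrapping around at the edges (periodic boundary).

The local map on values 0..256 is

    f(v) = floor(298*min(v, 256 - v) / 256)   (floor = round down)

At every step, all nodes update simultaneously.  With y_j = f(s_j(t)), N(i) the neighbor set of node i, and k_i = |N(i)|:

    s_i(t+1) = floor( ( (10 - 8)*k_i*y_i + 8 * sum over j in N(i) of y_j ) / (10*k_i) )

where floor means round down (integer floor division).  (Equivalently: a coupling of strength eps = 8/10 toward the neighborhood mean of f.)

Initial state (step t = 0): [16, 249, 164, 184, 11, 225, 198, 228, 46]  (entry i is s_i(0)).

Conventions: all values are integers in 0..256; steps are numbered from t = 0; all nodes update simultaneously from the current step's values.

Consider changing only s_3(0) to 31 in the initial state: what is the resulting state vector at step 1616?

Answer: [146, 146, 146, 146, 146, 146, 146, 146, 146]
Key observation: The state at step 14, [146, 146, 146, 146, 146, 146, 146, 146, 146], reappears at step 20: the system is in a cycle of period 6 from step 14 on.  Therefore the state at step 1616 equals the state at step 14 + ((1616 - 14) mod 6) = 14, which is [146, 146, 146, 146, 146, 146, 146, 146, 146].

Derivation:
t=0: [16, 249, 164, 31, 11, 225, 198, 228, 46]
t=1: [47, 35, 44, 33, 24, 48, 41, 34, 59]
t=2: [46, 42, 53, 44, 39, 47, 49, 44, 52]
t=3: [54, 51, 55, 52, 49, 54, 54, 52, 56]
t=4: [61, 60, 62, 60, 59, 61, 61, 60, 62]
t=5: [70, 69, 71, 70, 69, 70, 70, 69, 71]
t=6: [81, 80, 81, 80, 80, 81, 81, 80, 81]
t=7: [93, 93, 93, 93, 93, 93, 93, 93, 93]
t=8: [108, 108, 108, 108, 108, 108, 108, 108, 108]
t=9: [125, 125, 125, 125, 125, 125, 125, 125, 125]
t=10: [145, 145, 145, 145, 145, 145, 145, 145, 145]
t=11: [129, 129, 129, 129, 129, 129, 129, 129, 129]
t=12: [147, 147, 147, 147, 147, 147, 147, 147, 147]
t=13: [126, 126, 126, 126, 126, 126, 126, 126, 126]
t=14: [146, 146, 146, 146, 146, 146, 146, 146, 146]
t=15: [128, 128, 128, 128, 128, 128, 128, 128, 128]
t=16: [149, 149, 149, 149, 149, 149, 149, 149, 149]
t=17: [124, 124, 124, 124, 124, 124, 124, 124, 124]
t=18: [144, 144, 144, 144, 144, 144, 144, 144, 144]
t=19: [130, 130, 130, 130, 130, 130, 130, 130, 130]
t=20: [146, 146, 146, 146, 146, 146, 146, 146, 146]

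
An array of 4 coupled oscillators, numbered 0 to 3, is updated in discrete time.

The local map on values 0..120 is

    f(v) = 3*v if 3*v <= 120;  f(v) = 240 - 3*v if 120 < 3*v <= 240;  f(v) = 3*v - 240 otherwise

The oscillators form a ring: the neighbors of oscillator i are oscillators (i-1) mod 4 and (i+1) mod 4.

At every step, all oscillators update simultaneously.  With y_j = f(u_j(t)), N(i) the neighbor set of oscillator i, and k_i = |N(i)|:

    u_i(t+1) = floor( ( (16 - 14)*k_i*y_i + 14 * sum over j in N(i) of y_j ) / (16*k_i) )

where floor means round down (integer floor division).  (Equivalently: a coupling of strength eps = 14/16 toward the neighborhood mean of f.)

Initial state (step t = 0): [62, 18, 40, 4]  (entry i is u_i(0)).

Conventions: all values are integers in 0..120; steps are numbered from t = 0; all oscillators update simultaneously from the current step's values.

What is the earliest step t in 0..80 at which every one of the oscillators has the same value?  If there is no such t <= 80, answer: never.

Answer: 8
Key observation: Synchronization is absorbing here: once all oscillators are equal they stay equal, and step 8 is the first all-equal step.

Derivation:
t=0: [62, 18, 40, 4]  (not all equal)
t=1: [35, 82, 43, 77]  (not all equal)
t=2: [19, 95, 20, 95]  (not all equal)
t=3: [46, 56, 46, 56]  (not all equal)
t=4: [75, 98, 75, 98]  (not all equal)
t=5: [49, 19, 49, 19]  (not all equal)
t=6: [61, 88, 61, 88]  (not all equal)
t=7: [28, 52, 28, 52]  (not all equal)
t=8: [84, 84, 84, 84]  (all equal)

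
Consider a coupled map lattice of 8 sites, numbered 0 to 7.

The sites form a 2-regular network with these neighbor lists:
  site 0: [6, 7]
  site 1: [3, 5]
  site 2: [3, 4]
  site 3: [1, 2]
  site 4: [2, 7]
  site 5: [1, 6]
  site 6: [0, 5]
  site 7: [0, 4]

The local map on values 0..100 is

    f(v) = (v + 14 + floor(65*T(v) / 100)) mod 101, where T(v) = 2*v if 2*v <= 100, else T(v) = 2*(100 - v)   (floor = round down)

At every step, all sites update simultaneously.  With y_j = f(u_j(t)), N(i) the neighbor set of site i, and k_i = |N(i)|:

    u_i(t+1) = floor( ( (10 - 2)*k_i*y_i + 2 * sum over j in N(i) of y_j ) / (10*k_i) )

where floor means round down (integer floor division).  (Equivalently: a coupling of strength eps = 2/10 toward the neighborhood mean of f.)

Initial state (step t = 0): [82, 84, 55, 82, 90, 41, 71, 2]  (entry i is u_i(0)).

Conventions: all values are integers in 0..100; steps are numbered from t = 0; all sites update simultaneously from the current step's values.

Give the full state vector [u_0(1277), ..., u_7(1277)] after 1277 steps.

Simulating step by step:
t=0: [82, 84, 55, 82, 90, 41, 71, 2]
t=1: [18, 16, 24, 18, 17, 9, 19, 17]
t=2: [55, 48, 66, 55, 54, 37, 54, 53]
t=3: [26, 30, 23, 25, 25, 84, 33, 26]
t=4: [74, 75, 67, 71, 70, 30, 80, 72]
t=5: [20, 26, 21, 21, 21, 70, 25, 21]
t=6: [61, 66, 62, 63, 62, 32, 65, 61]
t=7: [23, 29, 24, 23, 24, 74, 29, 24]
t=8: [67, 72, 68, 67, 69, 32, 72, 68]
t=9: [21, 27, 22, 21, 22, 73, 27, 22]
t=10: [63, 69, 63, 63, 64, 32, 69, 63]
t=11: [23, 28, 23, 23, 23, 74, 28, 23]
t=12: [67, 71, 66, 67, 66, 31, 71, 66]
t=13: [22, 27, 22, 22, 23, 72, 27, 22]
t=14: [65, 69, 64, 65, 65, 32, 69, 64]
t=15: [22, 28, 23, 22, 23, 74, 28, 23]
t=16: [65, 70, 65, 65, 66, 31, 70, 65]
t=17: [22, 28, 23, 22, 23, 72, 28, 23]
t=18: [65, 70, 65, 65, 66, 32, 70, 65]
t=19: [22, 28, 23, 22, 23, 74, 28, 23]

Answer: [22, 28, 23, 22, 23, 72, 28, 23]
Key observation: The state at step 15, [22, 28, 23, 22, 23, 74, 28, 23], reappears at step 19: the system is in a cycle of period 4 from step 15 on.  Therefore the state at step 1277 equals the state at step 15 + ((1277 - 15) mod 4) = 17, which is [22, 28, 23, 22, 23, 72, 28, 23].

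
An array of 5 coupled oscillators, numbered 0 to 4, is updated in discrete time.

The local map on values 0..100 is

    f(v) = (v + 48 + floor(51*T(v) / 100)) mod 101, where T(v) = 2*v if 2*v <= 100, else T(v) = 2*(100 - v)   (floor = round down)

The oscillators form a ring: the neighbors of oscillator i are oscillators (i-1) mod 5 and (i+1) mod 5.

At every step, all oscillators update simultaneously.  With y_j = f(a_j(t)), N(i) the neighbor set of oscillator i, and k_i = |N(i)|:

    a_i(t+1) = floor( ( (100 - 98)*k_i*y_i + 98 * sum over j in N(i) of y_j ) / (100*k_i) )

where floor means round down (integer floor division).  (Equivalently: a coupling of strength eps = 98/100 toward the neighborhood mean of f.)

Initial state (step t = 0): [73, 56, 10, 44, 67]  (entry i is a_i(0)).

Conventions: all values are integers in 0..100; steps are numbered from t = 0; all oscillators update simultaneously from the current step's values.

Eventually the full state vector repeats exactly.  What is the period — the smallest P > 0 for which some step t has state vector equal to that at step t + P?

Answer: 5
Key observation: The state at step 22, [47, 47, 47, 47, 47], reappears at step 27 — and no state repeats earlier — so the cycle the system enters has period 5.

Derivation:
t=0: [73, 56, 10, 44, 67]
t=1: [47, 57, 41, 57, 41]
t=2: [38, 35, 46, 29, 43]
t=3: [24, 30, 11, 35, 14]
t=4: [42, 81, 13, 71, 56]
t=5: [46, 52, 47, 60, 39]
t=6: [36, 40, 46, 33, 42]
t=7: [28, 28, 20, 34, 16]
t=8: [40, 44, 10, 82, 10]
t=9: [51, 47, 41, 67, 37]
t=10: [31, 38, 43, 25, 46]
t=11: [30, 21, 59, 37, 53]
t=12: [67, 28, 55, 46, 14]
t=13: [39, 46, 21, 61, 43]
t=14: [35, 57, 43, 61, 35]
t=15: [31, 25, 46, 25, 31]
t=16: [52, 25, 96, 25, 52]
t=17: [71, 48, 96, 48, 71]
t=18: [45, 46, 43, 46, 45]
t=19: [37, 35, 38, 35, 37]
t=20: [19, 21, 17, 21, 19]
t=21: [87, 84, 89, 84, 87]
t=22: [47, 47, 47, 47, 47]
t=23: [41, 41, 41, 41, 41]
t=24: [29, 29, 29, 29, 29]
t=25: [5, 5, 5, 5, 5]
t=26: [58, 58, 58, 58, 58]
t=27: [47, 47, 47, 47, 47]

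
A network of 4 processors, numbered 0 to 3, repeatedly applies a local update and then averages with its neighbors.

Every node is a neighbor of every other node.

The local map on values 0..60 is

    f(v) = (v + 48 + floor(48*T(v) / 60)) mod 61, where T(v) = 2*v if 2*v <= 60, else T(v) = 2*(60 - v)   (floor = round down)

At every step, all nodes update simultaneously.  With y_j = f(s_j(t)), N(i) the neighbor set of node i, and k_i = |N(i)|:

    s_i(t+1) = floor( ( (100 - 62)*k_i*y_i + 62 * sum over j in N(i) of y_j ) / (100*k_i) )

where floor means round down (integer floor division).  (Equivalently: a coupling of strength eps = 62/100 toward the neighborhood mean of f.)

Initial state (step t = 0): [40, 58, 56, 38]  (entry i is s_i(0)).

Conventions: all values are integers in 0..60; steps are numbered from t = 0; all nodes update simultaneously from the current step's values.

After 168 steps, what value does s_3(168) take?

Answer: s_3(168) = 51
Key observation: The state at step 4, [51, 51, 51, 51], reappears at step 6: the system is in a cycle of period 2 from step 4 on.  Therefore the state at step 168 equals the state at step 4 + ((168 - 4) mod 2) = 4, which is [51, 51, 51, 51].

Derivation:
t=0: [40, 58, 56, 38]
t=1: [54, 52, 53, 55]
t=2: [50, 50, 50, 50]
t=3: [53, 53, 53, 53]
t=4: [51, 51, 51, 51]
t=5: [52, 52, 52, 52]
t=6: [51, 51, 51, 51]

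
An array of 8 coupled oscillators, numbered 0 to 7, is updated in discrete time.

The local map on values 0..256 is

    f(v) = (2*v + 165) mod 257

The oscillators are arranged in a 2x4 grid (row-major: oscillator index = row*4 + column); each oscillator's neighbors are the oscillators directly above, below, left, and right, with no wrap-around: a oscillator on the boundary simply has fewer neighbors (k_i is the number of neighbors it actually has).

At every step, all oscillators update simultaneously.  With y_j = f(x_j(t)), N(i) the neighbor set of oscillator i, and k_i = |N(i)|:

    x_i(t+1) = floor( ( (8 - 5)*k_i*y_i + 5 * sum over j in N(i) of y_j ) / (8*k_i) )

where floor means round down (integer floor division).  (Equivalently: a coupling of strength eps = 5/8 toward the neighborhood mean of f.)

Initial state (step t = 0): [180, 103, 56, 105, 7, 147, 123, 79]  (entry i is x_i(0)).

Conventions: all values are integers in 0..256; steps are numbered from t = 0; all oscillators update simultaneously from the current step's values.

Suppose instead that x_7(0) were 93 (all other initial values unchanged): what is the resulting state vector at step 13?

Answer: [177, 92, 117, 196, 183, 104, 129, 207]
Key observation: This trace re-runs the system from the modified initial state.

Derivation:
t=0: [180, 103, 56, 105, 7, 147, 123, 93]
t=1: [95, 91, 87, 79, 133, 168, 123, 120]
t=2: [119, 122, 95, 96, 172, 178, 156, 124]
t=3: [181, 109, 135, 116, 142, 132, 136, 158]
t=4: [104, 122, 159, 178, 129, 168, 187, 184]
t=5: [142, 179, 123, 79, 174, 162, 111, 17]
t=6: [154, 123, 100, 135, 228, 169, 170, 135]
t=7: [162, 176, 161, 156, 184, 198, 203, 199]
t=8: [93, 107, 144, 169, 94, 34, 89, 104]
t=9: [103, 154, 168, 189, 138, 150, 145, 147]
t=10: [167, 198, 183, 150, 169, 202, 210, 146]
t=11: [182, 83, 74, 145, 185, 96, 83, 162]
t=12: [35, 63, 93, 164, 43, 72, 108, 172]
t=13: [177, 92, 117, 196, 183, 104, 129, 207]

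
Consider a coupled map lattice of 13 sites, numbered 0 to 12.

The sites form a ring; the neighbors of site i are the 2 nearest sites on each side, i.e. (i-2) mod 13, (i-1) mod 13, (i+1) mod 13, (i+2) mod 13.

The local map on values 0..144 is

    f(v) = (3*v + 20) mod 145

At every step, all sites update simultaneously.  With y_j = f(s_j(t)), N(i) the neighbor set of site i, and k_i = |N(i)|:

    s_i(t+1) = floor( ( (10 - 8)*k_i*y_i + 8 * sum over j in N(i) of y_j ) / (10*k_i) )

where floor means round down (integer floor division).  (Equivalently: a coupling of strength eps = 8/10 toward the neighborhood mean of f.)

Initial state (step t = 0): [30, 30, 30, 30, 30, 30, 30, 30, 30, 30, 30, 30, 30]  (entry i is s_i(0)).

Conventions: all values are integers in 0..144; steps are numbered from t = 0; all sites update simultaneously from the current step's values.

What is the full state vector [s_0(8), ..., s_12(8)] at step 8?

Simulating step by step:
t=0: [30, 30, 30, 30, 30, 30, 30, 30, 30, 30, 30, 30, 30]
t=1: [110, 110, 110, 110, 110, 110, 110, 110, 110, 110, 110, 110, 110]
t=2: [60, 60, 60, 60, 60, 60, 60, 60, 60, 60, 60, 60, 60]
t=3: [55, 55, 55, 55, 55, 55, 55, 55, 55, 55, 55, 55, 55]
t=4: [40, 40, 40, 40, 40, 40, 40, 40, 40, 40, 40, 40, 40]
t=5: [140, 140, 140, 140, 140, 140, 140, 140, 140, 140, 140, 140, 140]
t=6: [5, 5, 5, 5, 5, 5, 5, 5, 5, 5, 5, 5, 5]
t=7: [35, 35, 35, 35, 35, 35, 35, 35, 35, 35, 35, 35, 35]
t=8: [125, 125, 125, 125, 125, 125, 125, 125, 125, 125, 125, 125, 125]

Answer: [125, 125, 125, 125, 125, 125, 125, 125, 125, 125, 125, 125, 125]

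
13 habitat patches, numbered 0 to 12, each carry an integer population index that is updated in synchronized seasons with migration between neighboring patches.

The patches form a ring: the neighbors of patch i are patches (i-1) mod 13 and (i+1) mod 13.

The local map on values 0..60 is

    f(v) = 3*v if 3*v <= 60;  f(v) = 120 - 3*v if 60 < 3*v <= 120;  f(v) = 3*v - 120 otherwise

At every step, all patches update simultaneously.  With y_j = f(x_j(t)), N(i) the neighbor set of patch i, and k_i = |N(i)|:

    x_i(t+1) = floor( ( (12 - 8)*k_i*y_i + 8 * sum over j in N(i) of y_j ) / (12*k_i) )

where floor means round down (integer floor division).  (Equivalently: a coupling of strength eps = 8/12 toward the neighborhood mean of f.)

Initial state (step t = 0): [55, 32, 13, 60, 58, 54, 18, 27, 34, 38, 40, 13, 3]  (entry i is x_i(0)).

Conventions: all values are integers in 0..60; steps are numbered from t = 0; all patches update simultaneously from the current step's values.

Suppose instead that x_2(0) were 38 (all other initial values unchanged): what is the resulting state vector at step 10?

Answer: [43, 39, 43, 46, 45, 54, 43, 29, 12, 9, 15, 32, 34]
Key observation: This trace re-runs the system from the modified initial state.

Derivation:
t=0: [55, 32, 38, 60, 58, 54, 18, 27, 34, 38, 40, 13, 3]
t=1: [26, 25, 30, 40, 52, 50, 45, 37, 21, 8, 15, 16, 31]
t=2: [38, 39, 25, 22, 22, 27, 18, 27, 30, 42, 39, 40, 39]
t=3: [4, 18, 34, 51, 49, 49, 44, 41, 25, 13, 3, 2, 3]
t=4: [25, 28, 35, 26, 29, 22, 14, 20, 29, 31, 18, 8, 9]
t=5: [36, 32, 31, 30, 43, 43, 52, 45, 40, 38, 35, 35, 32]
t=6: [20, 21, 27, 22, 16, 18, 20, 17, 7, 7, 12, 18, 17]
t=7: [56, 52, 50, 47, 52, 54, 55, 44, 31, 26, 37, 47, 55]
t=8: [43, 38, 29, 29, 33, 41, 33, 28, 27, 26, 24, 25, 38]
t=9: [7, 16, 24, 29, 19, 15, 20, 32, 39, 43, 45, 33, 20]
t=10: [43, 39, 43, 46, 45, 54, 43, 29, 12, 9, 15, 32, 34]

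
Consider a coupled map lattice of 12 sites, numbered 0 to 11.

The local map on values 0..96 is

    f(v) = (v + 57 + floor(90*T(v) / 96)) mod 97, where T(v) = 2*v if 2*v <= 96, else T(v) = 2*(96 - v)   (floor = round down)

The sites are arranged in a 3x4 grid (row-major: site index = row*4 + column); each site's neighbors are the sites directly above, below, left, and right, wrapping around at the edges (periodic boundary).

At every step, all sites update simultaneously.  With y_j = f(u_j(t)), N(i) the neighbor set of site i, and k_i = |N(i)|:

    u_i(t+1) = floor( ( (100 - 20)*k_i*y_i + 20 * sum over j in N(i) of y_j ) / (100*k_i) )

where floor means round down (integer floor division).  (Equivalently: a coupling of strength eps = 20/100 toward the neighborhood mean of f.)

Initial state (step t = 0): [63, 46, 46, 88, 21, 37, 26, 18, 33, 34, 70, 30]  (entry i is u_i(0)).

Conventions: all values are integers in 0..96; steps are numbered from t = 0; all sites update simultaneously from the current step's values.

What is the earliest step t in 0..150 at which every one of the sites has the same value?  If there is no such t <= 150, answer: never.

Answer: never
Key observation: The state at step 12 reappears at step 14 — the system is in a cycle of period 2 from step 12 on.  No step 0..14 is synchronized, and the cycle repeats forever, so no step up to 150 (or ever) has all sites equal.

Derivation:
t=0: [63, 46, 46, 88, 21, 37, 26, 18, 33, 34, 70, 30]  (not all equal)
t=1: [78, 88, 86, 62, 26, 62, 39, 16, 53, 60, 73, 47]  (not all equal)
t=2: [70, 65, 66, 79, 39, 80, 69, 19, 88, 85, 76, 89]  (not all equal)
t=3: [76, 81, 80, 67, 68, 70, 75, 25, 64, 66, 72, 60]  (not all equal)
t=4: [74, 70, 71, 77, 77, 77, 72, 40, 83, 81, 77, 83]  (not all equal)
t=5: [74, 77, 76, 72, 72, 72, 76, 74, 67, 69, 72, 67]  (not all equal)
t=6: [75, 72, 73, 76, 77, 76, 73, 75, 80, 78, 76, 80]  (not all equal)
t=7: [73, 76, 75, 73, 72, 73, 75, 73, 70, 71, 73, 70]  (not all equal)
t=8: [76, 73, 74, 76, 76, 75, 74, 76, 77, 76, 75, 77]  (not all equal)
t=9: [73, 75, 74, 73, 73, 74, 74, 73, 72, 73, 73, 72]  (not all equal)
t=10: [75, 74, 75, 76, 76, 75, 75, 76, 76, 75, 75, 76]  (not all equal)
t=11: [73, 74, 74, 73, 73, 74, 73, 73, 73, 74, 73, 73]  (not all equal)
t=12: [75, 75, 75, 75, 75, 75, 75, 76, 75, 75, 75, 76]  (not all equal)
t=13: [74, 74, 74, 73, 73, 74, 73, 73, 73, 74, 73, 73]  (not all equal)
t=14: [75, 75, 75, 75, 75, 75, 75, 76, 75, 75, 75, 76]  (not all equal)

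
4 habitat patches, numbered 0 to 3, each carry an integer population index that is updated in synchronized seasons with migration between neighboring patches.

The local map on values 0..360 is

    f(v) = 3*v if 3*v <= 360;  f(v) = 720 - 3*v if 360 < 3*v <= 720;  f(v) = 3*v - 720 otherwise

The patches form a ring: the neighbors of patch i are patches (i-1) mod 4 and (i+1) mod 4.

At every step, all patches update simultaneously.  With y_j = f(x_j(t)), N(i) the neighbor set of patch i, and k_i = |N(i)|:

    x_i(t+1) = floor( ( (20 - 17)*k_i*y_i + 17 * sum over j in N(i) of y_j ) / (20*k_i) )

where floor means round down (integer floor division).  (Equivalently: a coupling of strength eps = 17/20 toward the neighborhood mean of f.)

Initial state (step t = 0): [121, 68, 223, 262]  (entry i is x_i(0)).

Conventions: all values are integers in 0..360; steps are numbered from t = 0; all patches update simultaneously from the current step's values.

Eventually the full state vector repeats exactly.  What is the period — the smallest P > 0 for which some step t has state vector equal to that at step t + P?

Simulating step by step:
t=0: [121, 68, 223, 262]
t=1: [168, 204, 122, 183]
t=2: [150, 258, 171, 267]
t=3: [97, 210, 88, 214]
t=4: [115, 249, 111, 247]
t=5: [72, 292, 70, 291]
t=6: [163, 204, 162, 204]
t=7: [126, 213, 126, 213]
t=8: [120, 302, 120, 302]
t=9: [212, 333, 212, 333]
t=10: [249, 113, 249, 113]
t=11: [292, 73, 292, 73]
t=12: [209, 165, 209, 165]
t=13: [205, 112, 205, 112]
t=14: [301, 139, 301, 139]
t=15: [285, 201, 285, 201]
t=16: [119, 132, 119, 132]
t=17: [328, 352, 328, 352]
t=18: [325, 274, 325, 274]
t=19: [124, 232, 124, 232]
t=20: [72, 299, 72, 299]
t=21: [182, 210, 182, 210]
t=22: [102, 161, 102, 161]
t=23: [247, 295, 247, 295]
t=24: [143, 42, 143, 42]
t=25: [150, 266, 150, 266]
t=26: [106, 241, 106, 241]
t=27: [50, 270, 50, 270]
t=28: [99, 141, 99, 141]
t=29: [297, 297, 297, 297]
t=30: [171, 171, 171, 171]
t=31: [207, 207, 207, 207]
t=32: [99, 99, 99, 99]
t=33: [297, 297, 297, 297]

Answer: 4
Key observation: The state at step 29, [297, 297, 297, 297], reappears at step 33 — and no state repeats earlier — so the cycle the system enters has period 4.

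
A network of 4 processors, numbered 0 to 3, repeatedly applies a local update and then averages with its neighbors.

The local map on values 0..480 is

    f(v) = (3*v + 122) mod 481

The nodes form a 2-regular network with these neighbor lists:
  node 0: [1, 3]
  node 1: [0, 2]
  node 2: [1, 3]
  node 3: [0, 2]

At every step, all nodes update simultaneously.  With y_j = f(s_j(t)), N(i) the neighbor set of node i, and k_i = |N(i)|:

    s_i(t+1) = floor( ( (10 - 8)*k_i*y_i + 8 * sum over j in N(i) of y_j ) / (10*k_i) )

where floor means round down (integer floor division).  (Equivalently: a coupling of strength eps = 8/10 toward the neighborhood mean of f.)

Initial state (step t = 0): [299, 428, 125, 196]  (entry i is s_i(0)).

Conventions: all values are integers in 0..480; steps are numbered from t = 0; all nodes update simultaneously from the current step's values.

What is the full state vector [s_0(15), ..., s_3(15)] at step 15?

Answer: [62, 189, 138, 188]

Derivation:
t=0: [299, 428, 125, 196]
t=1: [280, 118, 272, 75]
t=2: [329, 278, 420, 252]
t=3: [378, 321, 432, 306]
t=4: [139, 324, 171, 315]
t=5: [106, 111, 125, 105]
t=6: [444, 273, 360, 269]
t=7: [365, 192, 411, 190]
t=8: [222, 302, 249, 301]
t=9: [113, 291, 129, 290]
t=10: [117, 202, 30, 201]
t=11: [291, 323, 238, 322]
t=12: [108, 181, 173, 180]
t=13: [235, 279, 178, 278]
t=14: [450, 304, 416, 303]
t=15: [62, 189, 138, 188]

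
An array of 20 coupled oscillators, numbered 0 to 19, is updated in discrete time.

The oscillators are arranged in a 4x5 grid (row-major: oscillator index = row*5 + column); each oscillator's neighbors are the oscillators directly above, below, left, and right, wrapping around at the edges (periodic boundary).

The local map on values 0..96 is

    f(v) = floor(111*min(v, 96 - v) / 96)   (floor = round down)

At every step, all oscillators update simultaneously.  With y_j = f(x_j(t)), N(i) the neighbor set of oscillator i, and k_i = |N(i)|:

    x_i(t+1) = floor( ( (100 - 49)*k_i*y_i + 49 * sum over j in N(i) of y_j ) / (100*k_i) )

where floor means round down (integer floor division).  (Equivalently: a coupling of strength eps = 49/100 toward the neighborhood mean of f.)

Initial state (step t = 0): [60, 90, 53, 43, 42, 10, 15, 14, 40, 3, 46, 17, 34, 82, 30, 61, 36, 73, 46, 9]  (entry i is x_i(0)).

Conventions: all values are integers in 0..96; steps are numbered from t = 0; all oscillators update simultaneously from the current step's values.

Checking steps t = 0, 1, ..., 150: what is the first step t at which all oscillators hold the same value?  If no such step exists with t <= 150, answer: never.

Simulating step by step:
t=0: [60, 90, 53, 43, 42, 10, 15, 14, 40, 3, 46, 17, 34, 82, 30, 61, 36, 73, 46, 9]  (not all equal)
t=1: [33, 21, 36, 49, 37, 19, 15, 26, 33, 18, 39, 28, 29, 29, 27, 38, 32, 35, 39, 26]  (not all equal)
t=2: [35, 28, 39, 47, 38, 25, 21, 31, 36, 26, 38, 32, 33, 34, 31, 40, 35, 39, 42, 35]  (not all equal)
t=3: [38, 34, 43, 49, 42, 31, 28, 35, 40, 33, 39, 36, 38, 39, 36, 43, 40, 43, 46, 41]  (not all equal)
t=4: [42, 40, 47, 51, 46, 37, 35, 41, 45, 40, 43, 41, 43, 45, 42, 47, 45, 48, 50, 47]  (not all equal)
t=5: [48, 47, 52, 52, 51, 43, 42, 47, 50, 47, 48, 47, 49, 51, 49, 52, 51, 53, 53, 53]  (not all equal)
t=6: [53, 52, 50, 50, 52, 50, 50, 52, 52, 53, 53, 53, 53, 52, 53, 51, 51, 50, 49, 50]  (not all equal)
t=7: [50, 50, 52, 52, 50, 51, 51, 50, 50, 49, 49, 49, 49, 50, 49, 51, 51, 52, 53, 52]  (not all equal)
t=8: [52, 52, 50, 50, 52, 52, 52, 52, 52, 53, 53, 53, 53, 52, 53, 52, 52, 50, 49, 50]  (not all equal)
t=9: [50, 50, 52, 52, 50, 49, 49, 50, 50, 49, 49, 49, 49, 50, 49, 50, 50, 52, 53, 51]  (not all equal)
t=10: [53, 52, 50, 50, 52, 53, 53, 52, 52, 53, 53, 53, 53, 52, 53, 53, 52, 50, 50, 52]  (not all equal)
t=11: [49, 50, 52, 52, 50, 49, 49, 50, 50, 49, 49, 49, 49, 50, 49, 49, 50, 52, 52, 50]  (not all equal)
t=12: [53, 52, 50, 50, 52, 54, 53, 52, 52, 53, 54, 53, 53, 52, 53, 53, 52, 50, 50, 52]  (not all equal)
t=13: [49, 50, 52, 52, 50, 48, 49, 50, 50, 49, 48, 49, 49, 50, 49, 49, 50, 52, 52, 50]  (not all equal)
t=14: [53, 52, 50, 50, 52, 54, 53, 52, 52, 53, 54, 54, 53, 52, 53, 53, 52, 50, 50, 52]  (not all equal)
t=15: [49, 50, 52, 52, 50, 48, 49, 50, 50, 49, 48, 48, 49, 50, 49, 49, 50, 52, 52, 50]  (not all equal)
t=16: [53, 52, 50, 50, 52, 54, 54, 52, 52, 53, 54, 54, 53, 52, 53, 53, 53, 50, 50, 52]  (not all equal)
t=17: [49, 49, 52, 52, 50, 48, 48, 50, 50, 49, 48, 48, 49, 50, 49, 49, 49, 52, 52, 50]  (not all equal)
t=18: [54, 53, 50, 50, 52, 54, 54, 53, 52, 53, 54, 54, 53, 52, 53, 54, 53, 50, 50, 52]  (not all equal)
t=19: [48, 49, 52, 52, 50, 48, 48, 49, 50, 49, 48, 48, 49, 50, 49, 48, 49, 52, 52, 50]  (not all equal)
t=20: [54, 53, 50, 50, 53, 54, 54, 53, 52, 53, 54, 54, 53, 52, 53, 54, 53, 50, 50, 53]  (not all equal)
t=21: [48, 49, 52, 52, 49, 48, 48, 49, 50, 49, 48, 48, 49, 50, 49, 48, 49, 52, 52, 49]  (not all equal)
t=22: [54, 53, 50, 50, 53, 54, 54, 53, 52, 54, 54, 54, 53, 52, 54, 54, 53, 50, 50, 53]  (not all equal)
t=23: [48, 49, 52, 52, 49, 48, 48, 49, 50, 48, 48, 48, 49, 50, 48, 48, 49, 52, 52, 49]  (not all equal)
t=24: [54, 53, 50, 50, 53, 55, 54, 53, 53, 54, 55, 54, 53, 53, 54, 54, 53, 50, 50, 53]  (not all equal)
t=25: [48, 49, 52, 52, 49, 47, 48, 49, 49, 48, 47, 48, 49, 49, 48, 48, 49, 52, 52, 49]  (not all equal)
t=26: [54, 53, 50, 50, 53, 54, 54, 53, 53, 54, 54, 54, 53, 53, 54, 54, 53, 50, 50, 53]  (not all equal)
t=27: [48, 49, 52, 52, 49, 48, 48, 49, 49, 48, 48, 48, 49, 49, 48, 48, 49, 52, 52, 49]  (not all equal)
t=28: [54, 53, 50, 50, 53, 55, 54, 53, 53, 54, 55, 54, 53, 53, 54, 54, 53, 50, 50, 53]  (not all equal)

Answer: never
Key observation: The state at step 24 reappears at step 28 — the system is in a cycle of period 4 from step 24 on.  No step 0..28 is synchronized, and the cycle repeats forever, so no step up to 150 (or ever) has all oscillators equal.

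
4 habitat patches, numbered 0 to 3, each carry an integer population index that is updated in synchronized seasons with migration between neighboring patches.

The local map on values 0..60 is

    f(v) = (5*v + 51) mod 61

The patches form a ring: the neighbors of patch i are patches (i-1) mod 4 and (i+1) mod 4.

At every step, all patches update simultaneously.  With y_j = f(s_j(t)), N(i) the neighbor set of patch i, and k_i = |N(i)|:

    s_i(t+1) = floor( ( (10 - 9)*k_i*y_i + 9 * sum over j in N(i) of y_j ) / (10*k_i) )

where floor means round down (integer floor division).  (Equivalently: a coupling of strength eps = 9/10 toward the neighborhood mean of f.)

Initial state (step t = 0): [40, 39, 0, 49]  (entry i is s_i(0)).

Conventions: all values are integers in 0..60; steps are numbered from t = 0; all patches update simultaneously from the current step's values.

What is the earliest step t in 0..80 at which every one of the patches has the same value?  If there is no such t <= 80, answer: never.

Simulating step by step:
t=0: [40, 39, 0, 49]  (not all equal)
t=1: [25, 26, 29, 31]  (not all equal)
t=2: [42, 36, 38, 32]  (not all equal)
t=3: [35, 38, 40, 36]  (not all equal)
t=4: [52, 28, 48, 27]  (not all equal)
t=5: [5, 24, 9, 24]  (not all equal)
t=6: [45, 27, 47, 27]  (not all equal)
t=7: [5, 33, 6, 33]  (not all equal)
t=8: [31, 19, 31, 19]  (not all equal)
t=9: [23, 23, 23, 23]  (all equal)

Answer: 9
Key observation: Synchronization is absorbing here: once all patches are equal they stay equal, and step 9 is the first all-equal step.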